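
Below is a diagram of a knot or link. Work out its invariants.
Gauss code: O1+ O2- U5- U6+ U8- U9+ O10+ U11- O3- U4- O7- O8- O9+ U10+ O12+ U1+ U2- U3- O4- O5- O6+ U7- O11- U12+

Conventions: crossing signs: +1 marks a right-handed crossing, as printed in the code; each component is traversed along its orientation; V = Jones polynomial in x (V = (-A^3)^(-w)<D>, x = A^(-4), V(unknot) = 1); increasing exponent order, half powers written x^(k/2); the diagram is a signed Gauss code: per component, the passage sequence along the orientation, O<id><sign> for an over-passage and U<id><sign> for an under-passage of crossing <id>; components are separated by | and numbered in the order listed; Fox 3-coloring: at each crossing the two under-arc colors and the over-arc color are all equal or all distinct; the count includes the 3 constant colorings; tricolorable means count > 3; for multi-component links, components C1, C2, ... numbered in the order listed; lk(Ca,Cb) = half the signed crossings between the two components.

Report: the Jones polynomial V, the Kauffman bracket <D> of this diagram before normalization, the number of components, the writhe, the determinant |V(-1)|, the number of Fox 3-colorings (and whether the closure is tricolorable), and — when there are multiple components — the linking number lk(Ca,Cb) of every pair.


V(x) = x^-5 - 2x^-4 + 2x^-3 - 2x^-2 + 2x^-1 - 1 + x
bracket: A^-10 - A^-6 + 2A^-2 - 2A^2 + 2A^6 - 2A^10 + A^14, w = -2
1 component, writhe -2, over 12 crossings
det 11, colorings 3 of 3^12 — not tricolorable
observation: w = -2 shifts under R1 moves; the (-A^3)^(2) factor cancels that in V


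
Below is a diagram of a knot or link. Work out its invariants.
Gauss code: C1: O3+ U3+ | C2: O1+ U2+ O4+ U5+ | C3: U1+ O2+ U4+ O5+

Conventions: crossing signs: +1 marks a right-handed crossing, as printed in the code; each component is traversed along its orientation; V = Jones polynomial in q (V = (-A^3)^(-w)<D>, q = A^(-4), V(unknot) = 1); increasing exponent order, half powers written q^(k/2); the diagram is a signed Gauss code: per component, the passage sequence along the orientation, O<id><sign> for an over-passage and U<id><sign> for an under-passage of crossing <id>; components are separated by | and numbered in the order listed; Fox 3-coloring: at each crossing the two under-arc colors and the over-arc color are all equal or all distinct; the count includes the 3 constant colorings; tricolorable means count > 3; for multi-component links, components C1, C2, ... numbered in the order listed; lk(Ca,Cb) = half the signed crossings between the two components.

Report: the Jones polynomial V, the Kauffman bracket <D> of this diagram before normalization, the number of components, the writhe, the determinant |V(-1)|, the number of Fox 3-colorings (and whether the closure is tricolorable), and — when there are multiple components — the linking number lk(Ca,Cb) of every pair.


V = q + q^2 + q^3 + q^6
<D> = -A^-9 - A^3 - A^7 - A^11 (w = +5)
3 components over 5 crossings, w = +5
lk(C1,C2): 0
lk(C1,C3) = 0
linking number lk(C2,C3) = +2
9 Fox colorings among 3^5, |V(-1)| = 0: tricolorable
why: |V(-1)| = 0: so tricolorable, since 3 divides 0


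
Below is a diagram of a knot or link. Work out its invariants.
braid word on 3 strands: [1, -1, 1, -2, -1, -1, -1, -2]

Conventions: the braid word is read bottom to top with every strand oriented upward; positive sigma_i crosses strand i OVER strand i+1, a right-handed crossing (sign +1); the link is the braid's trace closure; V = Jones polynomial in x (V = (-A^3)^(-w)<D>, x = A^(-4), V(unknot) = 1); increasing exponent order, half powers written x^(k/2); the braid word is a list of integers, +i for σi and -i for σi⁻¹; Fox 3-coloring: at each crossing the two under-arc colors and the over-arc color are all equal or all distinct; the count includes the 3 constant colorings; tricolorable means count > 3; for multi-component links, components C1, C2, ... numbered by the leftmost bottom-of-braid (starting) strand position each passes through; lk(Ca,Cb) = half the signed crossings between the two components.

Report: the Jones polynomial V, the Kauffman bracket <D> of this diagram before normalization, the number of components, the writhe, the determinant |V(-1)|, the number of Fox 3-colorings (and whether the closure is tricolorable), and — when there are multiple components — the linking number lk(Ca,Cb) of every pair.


Jones polynomial: V(x) = -x^-6 + x^-5 - x^-4 + 2x^-3 - x^-2 + x^-1
<D> = A^-8 - A^-4 + 2 - A^4 + A^8 - A^12; writhe -4
components 1, writhe -4 (8 crossings)
3-colorings: 3 of 3^8, det 7 — not tricolorable
note: |V(-1)| = 7: so not tricolorable, since 3 does not divide 7


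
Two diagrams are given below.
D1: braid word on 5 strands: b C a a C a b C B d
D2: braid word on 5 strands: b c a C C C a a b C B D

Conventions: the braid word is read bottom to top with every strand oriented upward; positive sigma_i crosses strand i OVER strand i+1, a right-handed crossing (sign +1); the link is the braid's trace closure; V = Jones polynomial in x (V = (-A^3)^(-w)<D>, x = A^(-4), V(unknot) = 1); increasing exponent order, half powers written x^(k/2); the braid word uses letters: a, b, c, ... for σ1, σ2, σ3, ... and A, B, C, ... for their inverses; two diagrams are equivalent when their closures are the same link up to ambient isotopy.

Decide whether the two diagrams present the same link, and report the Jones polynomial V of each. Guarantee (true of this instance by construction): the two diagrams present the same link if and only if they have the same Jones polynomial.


equivalent: yes
V(D1) = -x^-3 + x^-2 - x^-1 + 3 - x + x^2 - x^3  (w +2, c 10, <D> = -A^-6 + A^-2 - A^2 + 3A^6 - A^10 + A^14 - A^18)
V(D2) = -x^-3 + x^-2 - x^-1 + 3 - x + x^2 - x^3  (w 0, c 12, <D> = -A^-12 + A^-8 - A^-4 + 3 - A^4 + A^8 - A^12)
why: D2 (12 crossings) and D1 (10) are Markov-related braid presentations


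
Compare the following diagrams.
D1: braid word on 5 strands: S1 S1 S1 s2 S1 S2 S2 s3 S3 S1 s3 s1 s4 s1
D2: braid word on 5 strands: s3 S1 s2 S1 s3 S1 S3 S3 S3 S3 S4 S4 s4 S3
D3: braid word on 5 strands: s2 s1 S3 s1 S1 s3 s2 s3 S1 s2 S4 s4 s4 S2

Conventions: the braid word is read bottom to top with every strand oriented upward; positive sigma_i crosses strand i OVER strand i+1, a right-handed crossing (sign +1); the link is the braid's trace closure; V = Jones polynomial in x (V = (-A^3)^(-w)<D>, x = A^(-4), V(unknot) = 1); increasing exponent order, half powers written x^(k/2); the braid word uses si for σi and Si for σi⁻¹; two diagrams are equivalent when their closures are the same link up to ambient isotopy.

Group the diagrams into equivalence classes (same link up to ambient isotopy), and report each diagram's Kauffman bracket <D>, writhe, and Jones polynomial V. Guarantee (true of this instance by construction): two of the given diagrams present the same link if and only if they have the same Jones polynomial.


classes: {D1} | {D2} | {D3}
V(D1) = -x^-6 + x^-5 - x^-4 + 2x^-3 - x^-2 + x^-1  [14 crossings, <D> = A^-2 - A^2 + 2A^6 - A^10 + A^14 - A^18, w = -2]
V(D2) = x^-8 - 2x^-7 + x^-6 - 2x^-5 + 2x^-4 + x^-2  (w -6, c 14, <D> = A^-10 + 2A^-2 - 2A^2 + A^6 - 2A^10 + A^14)
V(D3) = 1  (w +4, c 14, <D> = A^12)
insight: V(x) takes 3 values over 3 diagrams, fixing the grouping


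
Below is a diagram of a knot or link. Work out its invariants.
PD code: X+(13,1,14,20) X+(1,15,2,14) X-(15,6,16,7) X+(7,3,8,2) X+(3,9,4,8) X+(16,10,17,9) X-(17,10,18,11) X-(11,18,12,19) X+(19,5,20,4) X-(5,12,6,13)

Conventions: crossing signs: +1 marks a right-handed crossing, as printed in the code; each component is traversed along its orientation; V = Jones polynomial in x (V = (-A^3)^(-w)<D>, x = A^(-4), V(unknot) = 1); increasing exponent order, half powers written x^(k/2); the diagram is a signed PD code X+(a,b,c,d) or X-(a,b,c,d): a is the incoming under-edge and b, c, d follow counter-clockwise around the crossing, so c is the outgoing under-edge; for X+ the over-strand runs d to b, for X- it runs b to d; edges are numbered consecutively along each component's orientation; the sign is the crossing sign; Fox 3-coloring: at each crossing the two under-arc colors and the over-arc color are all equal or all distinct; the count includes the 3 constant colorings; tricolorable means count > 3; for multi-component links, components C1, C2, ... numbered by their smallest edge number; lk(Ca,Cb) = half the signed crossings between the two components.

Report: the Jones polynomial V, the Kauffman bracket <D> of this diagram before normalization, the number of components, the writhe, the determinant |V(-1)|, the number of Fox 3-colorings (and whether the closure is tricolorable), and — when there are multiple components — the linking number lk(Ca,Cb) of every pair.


Jones polynomial: V(x) = -x^-2 + 3x^-1 - 4 + 6x - 6x^2 + 6x^3 - 5x^4 + 3x^5 - x^6
<D> = -A^-18 + 3A^-14 - 5A^-10 + 6A^-6 - 6A^-2 + 6A^2 - 4A^6 + 3A^10 - A^14; writhe +2
components 1, writhe +2 (10 crossings)
3-colorings: 3 of 3^10, det 35 — not tricolorable
note: V spans 8 powers of x: at least 8 crossings in any diagram


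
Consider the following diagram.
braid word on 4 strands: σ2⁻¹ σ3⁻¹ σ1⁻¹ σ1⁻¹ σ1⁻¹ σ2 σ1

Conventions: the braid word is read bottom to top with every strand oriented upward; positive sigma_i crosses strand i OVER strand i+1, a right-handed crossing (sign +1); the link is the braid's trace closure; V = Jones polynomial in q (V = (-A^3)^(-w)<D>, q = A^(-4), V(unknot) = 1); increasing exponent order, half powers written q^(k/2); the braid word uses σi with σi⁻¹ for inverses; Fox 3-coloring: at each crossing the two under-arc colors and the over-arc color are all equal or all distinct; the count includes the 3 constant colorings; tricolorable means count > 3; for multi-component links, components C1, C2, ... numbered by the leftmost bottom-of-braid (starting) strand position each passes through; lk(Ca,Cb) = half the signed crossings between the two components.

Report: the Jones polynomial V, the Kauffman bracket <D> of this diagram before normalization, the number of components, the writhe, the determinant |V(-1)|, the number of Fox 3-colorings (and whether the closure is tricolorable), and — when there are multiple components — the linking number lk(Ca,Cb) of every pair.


V(q) = -q^-4 + q^-3 + q^-1
bracket: -A^-5 - A^3 + A^7, w = -3
1 component, writhe -3, over 7 crossings
det 3, colorings 9 of 3^7 — tricolorable
observation: the span of V is 3, forcing >= 3 crossings in any diagram


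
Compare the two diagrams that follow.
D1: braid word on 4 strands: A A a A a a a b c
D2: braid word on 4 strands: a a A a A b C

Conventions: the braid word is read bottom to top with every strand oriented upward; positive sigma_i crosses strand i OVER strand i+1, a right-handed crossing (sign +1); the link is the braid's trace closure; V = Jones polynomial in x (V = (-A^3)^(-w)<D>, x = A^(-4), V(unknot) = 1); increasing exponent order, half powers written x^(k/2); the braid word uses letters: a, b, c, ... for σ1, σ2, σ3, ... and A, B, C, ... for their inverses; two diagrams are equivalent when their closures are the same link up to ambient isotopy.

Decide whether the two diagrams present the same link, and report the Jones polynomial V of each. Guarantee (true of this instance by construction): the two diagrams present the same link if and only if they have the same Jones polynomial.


equivalent: yes
V(D1) = 1  (w +3, c 9, <D> = -A^9)
D2 (bracket -A^3; 7 crossings at w = +1): V = 1
why: from 9 to 7 crossings by R-moves: one link, two diagrams


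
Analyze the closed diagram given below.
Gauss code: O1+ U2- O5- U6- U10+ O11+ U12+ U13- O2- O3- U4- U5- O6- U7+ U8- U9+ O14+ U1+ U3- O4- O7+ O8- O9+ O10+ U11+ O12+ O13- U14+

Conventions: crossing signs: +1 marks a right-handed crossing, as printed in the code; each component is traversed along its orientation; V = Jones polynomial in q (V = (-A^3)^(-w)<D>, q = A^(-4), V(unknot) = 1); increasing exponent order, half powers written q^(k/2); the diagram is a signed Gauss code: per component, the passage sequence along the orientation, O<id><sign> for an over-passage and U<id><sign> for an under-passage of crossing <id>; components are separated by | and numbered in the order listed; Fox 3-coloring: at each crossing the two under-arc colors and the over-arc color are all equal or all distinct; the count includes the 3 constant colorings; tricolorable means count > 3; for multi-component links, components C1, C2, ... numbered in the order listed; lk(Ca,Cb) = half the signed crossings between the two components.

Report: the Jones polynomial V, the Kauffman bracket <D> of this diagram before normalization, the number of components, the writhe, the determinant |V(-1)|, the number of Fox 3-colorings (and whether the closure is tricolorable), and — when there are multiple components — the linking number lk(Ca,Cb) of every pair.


Jones polynomial: V(q) = -q^-3 + q^-2 - q^-1 + 3 - q + q^2 - q^3
<D> = -A^-12 + A^-8 - A^-4 + 3 - A^4 + A^8 - A^12; writhe 0
components 1, writhe 0 (14 crossings)
3-colorings: 27 of 3^14, det 9 — tricolorable
note: det 9 = |V(-1)|; divisible by 3, so tricolorable


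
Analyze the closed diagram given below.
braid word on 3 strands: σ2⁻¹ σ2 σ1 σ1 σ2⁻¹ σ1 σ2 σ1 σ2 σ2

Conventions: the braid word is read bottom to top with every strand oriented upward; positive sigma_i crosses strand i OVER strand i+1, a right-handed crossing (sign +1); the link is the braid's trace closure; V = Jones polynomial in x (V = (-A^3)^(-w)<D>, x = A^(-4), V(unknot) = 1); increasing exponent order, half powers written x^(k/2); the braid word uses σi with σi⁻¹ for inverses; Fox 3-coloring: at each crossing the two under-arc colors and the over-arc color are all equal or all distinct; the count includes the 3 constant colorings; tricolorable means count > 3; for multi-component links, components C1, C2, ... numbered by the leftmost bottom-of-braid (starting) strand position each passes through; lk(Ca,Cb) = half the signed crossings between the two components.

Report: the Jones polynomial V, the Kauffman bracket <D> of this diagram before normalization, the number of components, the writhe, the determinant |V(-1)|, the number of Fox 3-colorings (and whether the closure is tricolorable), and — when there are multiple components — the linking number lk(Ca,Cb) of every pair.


V = x^2 + 2x^4 - 2x^5 + x^6 - 2x^7 + x^8
<D> = A^-14 - 2A^-10 + A^-6 - 2A^-2 + 2A^2 + A^10 (w = +6)
1 component over 10 crossings, w = +6
27 Fox colorings among 3^10, |V(-1)| = 9: tricolorable
why: V spans 6 powers of x: at least 6 crossings in any diagram


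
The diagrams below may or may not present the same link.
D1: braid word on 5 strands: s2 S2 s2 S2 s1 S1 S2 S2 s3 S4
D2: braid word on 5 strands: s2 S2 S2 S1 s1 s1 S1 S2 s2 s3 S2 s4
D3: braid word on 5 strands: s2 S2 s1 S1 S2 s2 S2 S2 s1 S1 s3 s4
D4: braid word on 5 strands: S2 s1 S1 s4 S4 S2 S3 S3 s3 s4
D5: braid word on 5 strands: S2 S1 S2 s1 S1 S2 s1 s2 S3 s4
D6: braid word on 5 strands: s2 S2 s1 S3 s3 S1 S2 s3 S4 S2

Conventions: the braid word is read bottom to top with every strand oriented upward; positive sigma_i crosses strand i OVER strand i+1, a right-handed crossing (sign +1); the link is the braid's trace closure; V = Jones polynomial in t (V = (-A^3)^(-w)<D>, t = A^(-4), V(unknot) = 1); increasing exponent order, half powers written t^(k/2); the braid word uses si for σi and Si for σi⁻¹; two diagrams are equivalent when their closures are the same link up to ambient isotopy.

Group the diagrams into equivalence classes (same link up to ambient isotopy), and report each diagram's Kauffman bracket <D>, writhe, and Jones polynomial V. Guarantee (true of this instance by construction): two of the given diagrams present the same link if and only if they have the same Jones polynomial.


grouping into links: {D1, D2, D3, D4, D5, D6}
V(D1) = t^-3 + t^-2 + t^-1 + 1  (w -2, c 10, <D> = A^-6 + A^-2 + A^2 + A^6)
V(D2) = t^-3 + t^-2 + t^-1 + 1  [12 crossings, <D> = 1 + A^4 + A^8 + A^12, w = 0]
D3 (bracket 1 + A^4 + A^8 + A^12; 12 crossings at w = 0): V = t^-3 + t^-2 + t^-1 + 1
D4 (bracket A^-6 + A^-2 + A^2 + A^6; 10 crossings at w = -2): V = t^-3 + t^-2 + t^-1 + 1
D5 (bracket A^-6 + A^-2 + A^2 + A^6; 10 crossings at w = -2): V = t^-3 + t^-2 + t^-1 + 1
V(D6) = t^-3 + t^-2 + t^-1 + 1  (w -2, c 10, <D> = A^-6 + A^-2 + A^2 + A^6)
key observation: all 6 diagrams share one V(t), hence one class


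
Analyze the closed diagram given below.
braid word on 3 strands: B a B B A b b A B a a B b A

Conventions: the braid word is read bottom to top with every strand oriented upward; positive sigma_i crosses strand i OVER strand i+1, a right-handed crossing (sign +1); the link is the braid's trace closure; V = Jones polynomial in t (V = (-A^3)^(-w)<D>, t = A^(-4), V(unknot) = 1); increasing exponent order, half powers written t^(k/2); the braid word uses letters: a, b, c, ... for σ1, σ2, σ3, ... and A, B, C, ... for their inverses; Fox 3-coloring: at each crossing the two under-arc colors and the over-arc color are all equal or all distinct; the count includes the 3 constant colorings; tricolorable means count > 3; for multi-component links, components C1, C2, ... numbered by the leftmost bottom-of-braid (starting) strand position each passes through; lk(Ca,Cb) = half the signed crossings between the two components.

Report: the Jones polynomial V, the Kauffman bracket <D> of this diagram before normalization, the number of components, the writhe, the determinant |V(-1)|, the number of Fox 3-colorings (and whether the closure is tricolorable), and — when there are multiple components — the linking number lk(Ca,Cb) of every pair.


V(t) = t^-6 - 2t^-5 + 2t^-4 - 3t^-3 + 4t^-2 - 3t^-1 + 3 - 2t + t^2
bracket: A^-14 - 2A^-10 + 3A^-6 - 3A^-2 + 4A^2 - 3A^6 + 2A^10 - 2A^14 + A^18, w = -2
1 component, writhe -2, over 14 crossings
det 21, colorings 9 of 3^14 — tricolorable
observation: |V(-1)| = 21: so tricolorable, since 3 divides 21


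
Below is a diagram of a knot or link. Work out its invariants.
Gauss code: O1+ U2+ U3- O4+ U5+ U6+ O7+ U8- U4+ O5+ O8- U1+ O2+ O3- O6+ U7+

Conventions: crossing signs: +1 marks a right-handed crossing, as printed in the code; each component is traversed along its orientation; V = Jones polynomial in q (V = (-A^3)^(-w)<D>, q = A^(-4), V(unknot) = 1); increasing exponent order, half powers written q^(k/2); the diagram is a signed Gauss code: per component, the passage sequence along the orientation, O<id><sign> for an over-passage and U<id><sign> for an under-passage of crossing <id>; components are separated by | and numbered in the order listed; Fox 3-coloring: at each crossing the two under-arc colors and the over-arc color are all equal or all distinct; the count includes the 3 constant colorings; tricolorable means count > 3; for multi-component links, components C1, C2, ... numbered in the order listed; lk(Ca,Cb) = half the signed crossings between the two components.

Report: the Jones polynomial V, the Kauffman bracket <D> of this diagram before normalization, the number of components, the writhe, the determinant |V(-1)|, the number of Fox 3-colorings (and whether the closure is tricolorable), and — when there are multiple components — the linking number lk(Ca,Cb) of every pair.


V = q - q^2 + 2q^3 - q^4 + q^5 - q^6
<D> = -A^-12 + A^-8 - A^-4 + 2 - A^4 + A^8 (w = +4)
1 component over 8 crossings, w = +4
3 Fox colorings among 3^8, |V(-1)| = 7: not tricolorable
why: w = +4 (over 8 crossings) is diagram-only; (-A^3)^(-4) removes it from V


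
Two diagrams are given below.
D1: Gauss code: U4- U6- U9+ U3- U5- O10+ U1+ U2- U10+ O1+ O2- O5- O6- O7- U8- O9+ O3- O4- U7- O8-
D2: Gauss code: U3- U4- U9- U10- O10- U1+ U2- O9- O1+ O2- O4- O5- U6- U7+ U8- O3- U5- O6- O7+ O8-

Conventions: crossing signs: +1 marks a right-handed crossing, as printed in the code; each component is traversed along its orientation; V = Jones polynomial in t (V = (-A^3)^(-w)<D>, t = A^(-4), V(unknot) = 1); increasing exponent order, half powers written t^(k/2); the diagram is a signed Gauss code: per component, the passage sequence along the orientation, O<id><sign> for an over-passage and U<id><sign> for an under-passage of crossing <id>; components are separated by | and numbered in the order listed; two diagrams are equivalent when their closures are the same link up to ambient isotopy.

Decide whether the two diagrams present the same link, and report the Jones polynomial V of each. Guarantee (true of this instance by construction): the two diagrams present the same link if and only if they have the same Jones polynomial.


equivalent: yes
D1 (bracket A^-8 + 1 - A^4; 10 crossings at w = -4): V = -t^-4 + t^-3 + t^-1
V(D2) = -t^-4 + t^-3 + t^-1  [10 crossings, <D> = A^-14 + A^-6 - A^-2, w = -6]
observation: from 10 to 10 crossings by R-moves: one link, two diagrams


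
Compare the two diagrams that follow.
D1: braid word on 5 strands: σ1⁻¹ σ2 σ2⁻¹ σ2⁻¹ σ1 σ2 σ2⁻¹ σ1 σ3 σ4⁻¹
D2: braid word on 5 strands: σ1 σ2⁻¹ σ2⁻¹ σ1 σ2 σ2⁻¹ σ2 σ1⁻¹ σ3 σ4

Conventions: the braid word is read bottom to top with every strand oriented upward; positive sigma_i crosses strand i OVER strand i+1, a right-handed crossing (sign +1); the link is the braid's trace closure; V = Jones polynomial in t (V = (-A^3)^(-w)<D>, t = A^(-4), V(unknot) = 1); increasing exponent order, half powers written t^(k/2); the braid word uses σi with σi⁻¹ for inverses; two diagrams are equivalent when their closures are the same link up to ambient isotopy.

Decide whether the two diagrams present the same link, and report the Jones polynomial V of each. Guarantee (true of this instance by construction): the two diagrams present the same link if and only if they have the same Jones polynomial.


equivalent: yes
D1 (bracket 1; 10 crossings at w = 0): V = 1
V(D2) = 1  [10 crossings, <D> = A^6, w = +2]
observation: all 2 diagrams share one V(t), hence one class


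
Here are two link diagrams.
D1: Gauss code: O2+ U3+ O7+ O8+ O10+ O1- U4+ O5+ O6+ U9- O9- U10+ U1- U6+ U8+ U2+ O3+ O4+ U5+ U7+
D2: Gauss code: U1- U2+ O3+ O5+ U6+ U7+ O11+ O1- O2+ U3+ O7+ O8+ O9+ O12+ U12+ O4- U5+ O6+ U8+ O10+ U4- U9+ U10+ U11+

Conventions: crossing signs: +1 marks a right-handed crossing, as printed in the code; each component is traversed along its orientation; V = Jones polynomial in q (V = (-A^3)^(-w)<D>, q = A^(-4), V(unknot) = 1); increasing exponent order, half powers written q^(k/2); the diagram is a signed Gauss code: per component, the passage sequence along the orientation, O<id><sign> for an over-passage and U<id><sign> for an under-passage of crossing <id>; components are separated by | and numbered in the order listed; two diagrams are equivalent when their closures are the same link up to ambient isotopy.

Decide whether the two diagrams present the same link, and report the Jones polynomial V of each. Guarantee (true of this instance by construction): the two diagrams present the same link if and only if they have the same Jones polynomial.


equivalent: yes
V(D1) = q^2 + q^4 - q^5 + q^6 - q^7  (w +6, c 10, <D> = -A^-10 + A^-6 - A^-2 + A^2 + A^10)
V(D2) = q^2 + q^4 - q^5 + q^6 - q^7  [12 crossings, <D> = -A^-4 + 1 - A^4 + A^8 + A^16, w = +8]
key observation: one V(q) for all 2 diagrams — one class (guaranteed)


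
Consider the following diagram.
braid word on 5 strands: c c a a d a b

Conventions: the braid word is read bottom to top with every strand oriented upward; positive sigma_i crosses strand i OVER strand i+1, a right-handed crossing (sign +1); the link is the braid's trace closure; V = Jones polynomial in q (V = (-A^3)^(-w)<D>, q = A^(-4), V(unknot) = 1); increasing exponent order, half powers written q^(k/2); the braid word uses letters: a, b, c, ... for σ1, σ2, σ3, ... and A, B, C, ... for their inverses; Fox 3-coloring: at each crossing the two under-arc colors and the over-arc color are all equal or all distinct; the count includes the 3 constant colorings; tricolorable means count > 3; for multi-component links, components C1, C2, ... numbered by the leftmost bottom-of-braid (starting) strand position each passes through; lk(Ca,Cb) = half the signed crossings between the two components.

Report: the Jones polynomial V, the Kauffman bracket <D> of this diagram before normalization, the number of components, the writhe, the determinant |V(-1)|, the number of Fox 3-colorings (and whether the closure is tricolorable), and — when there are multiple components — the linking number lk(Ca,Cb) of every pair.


Jones polynomial: V(q) = -q^(3/2) - 2q^(7/2) + q^(9/2) - q^(11/2) + q^(13/2)
<D> = -A^-5 + A^-1 - A^3 + 2A^7 + A^15; writhe +7
components 2, writhe +7 (7 crossings)
linking number lk(C1,C2) = +1
3-colorings: 9 of 3^7, det 6 — tricolorable
note: w = +7 (over 7 crossings) is diagram-only; (-A^3)^(-7) removes it from V


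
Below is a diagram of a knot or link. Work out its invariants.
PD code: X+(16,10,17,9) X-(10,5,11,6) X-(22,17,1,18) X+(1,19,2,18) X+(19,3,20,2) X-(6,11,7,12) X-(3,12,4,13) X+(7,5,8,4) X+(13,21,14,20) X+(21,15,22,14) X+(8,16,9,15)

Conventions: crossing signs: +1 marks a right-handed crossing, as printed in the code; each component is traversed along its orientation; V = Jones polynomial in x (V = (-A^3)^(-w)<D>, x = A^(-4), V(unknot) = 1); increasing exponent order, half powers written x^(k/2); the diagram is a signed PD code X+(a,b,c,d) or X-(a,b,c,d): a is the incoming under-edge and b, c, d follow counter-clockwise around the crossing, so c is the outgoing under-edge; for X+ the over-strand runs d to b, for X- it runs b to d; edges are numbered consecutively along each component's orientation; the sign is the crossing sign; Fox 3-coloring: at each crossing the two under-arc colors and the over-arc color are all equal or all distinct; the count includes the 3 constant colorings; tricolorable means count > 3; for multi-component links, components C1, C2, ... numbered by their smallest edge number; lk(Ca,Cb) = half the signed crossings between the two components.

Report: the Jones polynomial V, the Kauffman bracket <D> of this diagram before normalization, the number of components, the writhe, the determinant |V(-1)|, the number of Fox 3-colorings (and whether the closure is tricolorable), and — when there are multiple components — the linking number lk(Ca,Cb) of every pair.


V = x^-1 - 2 + 3x - 3x^2 + 4x^3 - 3x^4 + 2x^5 - x^6
<D> = A^-15 - 2A^-11 + 3A^-7 - 4A^-3 + 3A - 3A^5 + 2A^9 - A^13 (w = +3)
1 component over 11 crossings, w = +3
3 Fox colorings among 3^11, |V(-1)| = 19: not tricolorable
why: det 19 = |V(-1)|; not divisible by 3, so not tricolorable


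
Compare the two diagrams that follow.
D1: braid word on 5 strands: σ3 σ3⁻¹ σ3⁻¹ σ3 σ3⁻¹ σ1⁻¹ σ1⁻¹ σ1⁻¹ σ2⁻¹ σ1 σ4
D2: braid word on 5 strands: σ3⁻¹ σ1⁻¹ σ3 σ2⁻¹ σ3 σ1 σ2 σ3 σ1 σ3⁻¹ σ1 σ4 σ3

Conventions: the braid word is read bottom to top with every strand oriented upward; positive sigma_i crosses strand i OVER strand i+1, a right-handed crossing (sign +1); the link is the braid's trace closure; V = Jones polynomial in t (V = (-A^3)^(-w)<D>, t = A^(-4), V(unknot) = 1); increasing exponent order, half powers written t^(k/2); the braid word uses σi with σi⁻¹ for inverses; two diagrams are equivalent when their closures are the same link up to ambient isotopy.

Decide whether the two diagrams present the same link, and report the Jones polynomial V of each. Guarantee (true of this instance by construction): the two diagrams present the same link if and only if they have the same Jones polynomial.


equivalent: no
D1 (bracket A^-7 + A; 11 crossings at w = -3): V = -t^(-5/2) - t^(-1/2)
D2 (bracket A^-3 + A^5 - A^9 + A^13; 13 crossings at w = +5): V = -t^(1/2) + t^(3/2) - t^(5/2) - t^(9/2)
key observation: comparing 2 Jones polynomials yields 2 groups


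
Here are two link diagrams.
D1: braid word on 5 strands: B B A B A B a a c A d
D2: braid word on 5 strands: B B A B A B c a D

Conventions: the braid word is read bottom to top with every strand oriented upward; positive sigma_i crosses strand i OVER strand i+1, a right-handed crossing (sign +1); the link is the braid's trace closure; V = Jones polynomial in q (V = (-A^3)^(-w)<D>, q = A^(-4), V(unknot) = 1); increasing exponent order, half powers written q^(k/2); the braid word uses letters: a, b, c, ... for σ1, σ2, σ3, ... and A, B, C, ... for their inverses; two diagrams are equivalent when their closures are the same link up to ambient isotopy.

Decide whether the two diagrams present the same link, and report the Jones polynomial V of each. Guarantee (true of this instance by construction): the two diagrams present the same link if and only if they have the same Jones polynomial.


equivalent: yes
V(D1) = q^(-13/2) - q^(-11/2) + q^(-9/2) - 2q^(-7/2) - q^(-3/2)  (w -3, c 11, <D> = A^-3 + 2A^5 - A^9 + A^13 - A^17)
V(D2) = q^(-13/2) - q^(-11/2) + q^(-9/2) - 2q^(-7/2) - q^(-3/2)  [9 crossings, <D> = A^-9 + 2A^-1 - A^3 + A^7 - A^11, w = -5]
key observation: from 11 to 9 crossings by R-moves: one link, two diagrams


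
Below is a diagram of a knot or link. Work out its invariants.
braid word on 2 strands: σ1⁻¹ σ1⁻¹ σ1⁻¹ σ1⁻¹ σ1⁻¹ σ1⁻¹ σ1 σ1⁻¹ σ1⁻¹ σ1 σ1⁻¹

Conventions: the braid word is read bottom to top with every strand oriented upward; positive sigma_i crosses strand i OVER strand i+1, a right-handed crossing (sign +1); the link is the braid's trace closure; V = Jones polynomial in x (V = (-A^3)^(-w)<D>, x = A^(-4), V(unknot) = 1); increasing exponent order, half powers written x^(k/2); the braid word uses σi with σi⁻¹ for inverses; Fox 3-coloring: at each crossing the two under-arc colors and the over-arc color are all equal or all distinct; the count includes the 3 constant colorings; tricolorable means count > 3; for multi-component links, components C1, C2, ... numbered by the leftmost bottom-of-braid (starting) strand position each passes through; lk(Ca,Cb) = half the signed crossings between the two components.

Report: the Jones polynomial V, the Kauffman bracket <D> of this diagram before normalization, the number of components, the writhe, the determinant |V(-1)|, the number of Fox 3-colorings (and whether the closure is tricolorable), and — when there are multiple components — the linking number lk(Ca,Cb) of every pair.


V(x) = -x^-10 + x^-9 - x^-8 + x^-7 - x^-6 + x^-5 + x^-3
bracket: -A^-9 - A^-1 + A^3 - A^7 + A^11 - A^15 + A^19, w = -7
1 component, writhe -7, over 11 crossings
det 7, colorings 3 of 3^11 — not tricolorable
observation: the span of V is 7, forcing >= 7 crossings in any diagram


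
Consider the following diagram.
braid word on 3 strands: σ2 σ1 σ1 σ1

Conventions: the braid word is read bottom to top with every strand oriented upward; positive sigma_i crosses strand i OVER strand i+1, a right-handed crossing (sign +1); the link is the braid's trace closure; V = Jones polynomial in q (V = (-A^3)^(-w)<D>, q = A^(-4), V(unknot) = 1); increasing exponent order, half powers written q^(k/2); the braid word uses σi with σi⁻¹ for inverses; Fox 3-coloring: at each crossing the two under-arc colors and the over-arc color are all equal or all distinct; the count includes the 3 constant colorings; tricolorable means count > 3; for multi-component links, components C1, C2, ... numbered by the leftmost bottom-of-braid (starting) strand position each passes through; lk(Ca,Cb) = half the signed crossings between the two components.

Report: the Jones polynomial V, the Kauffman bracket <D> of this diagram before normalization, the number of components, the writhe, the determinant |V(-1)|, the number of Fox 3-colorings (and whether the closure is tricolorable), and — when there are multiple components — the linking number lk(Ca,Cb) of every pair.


Jones polynomial: V(q) = q + q^3 - q^4
<D> = -A^-4 + 1 + A^8; writhe +4
components 1, writhe +4 (4 crossings)
3-colorings: 9 of 3^4, det 3 — tricolorable
note: w = +4 (over 4 crossings) is diagram-only; (-A^3)^(-4) removes it from V


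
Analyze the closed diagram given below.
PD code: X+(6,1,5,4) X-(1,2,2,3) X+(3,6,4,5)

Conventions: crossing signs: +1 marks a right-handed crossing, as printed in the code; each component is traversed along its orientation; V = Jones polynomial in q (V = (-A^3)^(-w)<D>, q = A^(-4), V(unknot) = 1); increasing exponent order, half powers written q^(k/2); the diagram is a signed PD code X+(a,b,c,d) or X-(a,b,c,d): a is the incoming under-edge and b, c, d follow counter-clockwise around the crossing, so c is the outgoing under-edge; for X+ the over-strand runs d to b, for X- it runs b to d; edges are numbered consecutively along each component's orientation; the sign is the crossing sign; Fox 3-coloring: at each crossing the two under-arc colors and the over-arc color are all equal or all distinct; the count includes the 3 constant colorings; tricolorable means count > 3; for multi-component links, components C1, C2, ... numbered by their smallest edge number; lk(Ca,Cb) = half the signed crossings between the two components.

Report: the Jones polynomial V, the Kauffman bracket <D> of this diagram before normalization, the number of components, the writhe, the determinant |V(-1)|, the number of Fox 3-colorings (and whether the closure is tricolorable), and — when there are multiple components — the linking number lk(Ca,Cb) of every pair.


V(q) = -q^(1/2) - q^(5/2)
bracket: A^-7 + A, w = +1
2 components, writhe +1, over 3 crossings
lk(C1,C2) = +1
det 2, colorings 3 of 3^3 — not tricolorable
observation: |V(-1)| = 2: so not tricolorable, since 3 does not divide 2


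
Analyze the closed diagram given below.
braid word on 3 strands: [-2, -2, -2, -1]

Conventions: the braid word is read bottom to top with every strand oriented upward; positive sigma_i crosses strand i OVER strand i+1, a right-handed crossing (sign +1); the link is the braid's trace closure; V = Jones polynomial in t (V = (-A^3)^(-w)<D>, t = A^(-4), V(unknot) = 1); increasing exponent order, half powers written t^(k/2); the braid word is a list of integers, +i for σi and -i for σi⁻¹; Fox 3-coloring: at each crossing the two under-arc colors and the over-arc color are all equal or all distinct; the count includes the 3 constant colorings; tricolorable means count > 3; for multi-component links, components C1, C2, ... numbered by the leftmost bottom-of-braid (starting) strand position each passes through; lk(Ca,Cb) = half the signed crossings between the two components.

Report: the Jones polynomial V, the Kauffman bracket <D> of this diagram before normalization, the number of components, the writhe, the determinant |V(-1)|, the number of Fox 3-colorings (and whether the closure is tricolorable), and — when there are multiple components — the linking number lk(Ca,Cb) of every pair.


V = -t^-4 + t^-3 + t^-1
<D> = A^-8 + 1 - A^4 (w = -4)
1 component over 4 crossings, w = -4
9 Fox colorings among 3^4, |V(-1)| = 3: tricolorable
why: V spans 3 powers of t: at least 3 crossings in any diagram


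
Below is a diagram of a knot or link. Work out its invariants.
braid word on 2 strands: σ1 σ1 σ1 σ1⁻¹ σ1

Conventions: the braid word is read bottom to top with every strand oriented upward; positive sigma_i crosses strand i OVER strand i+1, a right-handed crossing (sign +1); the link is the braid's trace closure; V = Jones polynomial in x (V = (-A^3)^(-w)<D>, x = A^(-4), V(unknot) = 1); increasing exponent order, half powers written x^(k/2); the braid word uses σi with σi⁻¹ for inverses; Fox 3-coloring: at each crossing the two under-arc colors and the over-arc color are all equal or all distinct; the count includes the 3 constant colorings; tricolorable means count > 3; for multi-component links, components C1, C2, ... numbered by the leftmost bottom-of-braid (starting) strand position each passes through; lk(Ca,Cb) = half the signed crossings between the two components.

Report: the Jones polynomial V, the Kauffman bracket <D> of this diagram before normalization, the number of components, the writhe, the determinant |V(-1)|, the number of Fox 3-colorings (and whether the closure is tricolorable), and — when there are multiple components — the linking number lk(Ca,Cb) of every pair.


V = x + x^3 - x^4
<D> = A^-7 - A^-3 - A^5 (w = +3)
1 component over 5 crossings, w = +3
9 Fox colorings among 3^5, |V(-1)| = 3: tricolorable
why: a (2,3) torus form — a single generator 3 times


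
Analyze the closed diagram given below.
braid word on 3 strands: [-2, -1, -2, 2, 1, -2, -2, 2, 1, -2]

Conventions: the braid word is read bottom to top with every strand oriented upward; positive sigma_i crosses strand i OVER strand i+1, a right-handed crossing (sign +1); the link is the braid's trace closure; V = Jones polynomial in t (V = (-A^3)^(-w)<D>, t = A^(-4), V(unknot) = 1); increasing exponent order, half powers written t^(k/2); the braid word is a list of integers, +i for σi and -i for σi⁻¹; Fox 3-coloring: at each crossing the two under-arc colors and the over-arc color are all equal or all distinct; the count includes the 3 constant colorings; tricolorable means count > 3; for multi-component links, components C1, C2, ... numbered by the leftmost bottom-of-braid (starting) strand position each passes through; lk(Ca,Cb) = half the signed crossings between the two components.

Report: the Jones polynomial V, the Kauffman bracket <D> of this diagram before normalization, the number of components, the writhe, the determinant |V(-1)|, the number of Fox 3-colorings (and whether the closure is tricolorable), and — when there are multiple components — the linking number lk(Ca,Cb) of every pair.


V(t) = -t^-4 + t^-3 + t^-1
bracket: A^-2 + A^6 - A^10, w = -2
1 component, writhe -2, over 10 crossings
det 3, colorings 9 of 3^10 — tricolorable
observation: det 3 = |V(-1)|; divisible by 3, so tricolorable


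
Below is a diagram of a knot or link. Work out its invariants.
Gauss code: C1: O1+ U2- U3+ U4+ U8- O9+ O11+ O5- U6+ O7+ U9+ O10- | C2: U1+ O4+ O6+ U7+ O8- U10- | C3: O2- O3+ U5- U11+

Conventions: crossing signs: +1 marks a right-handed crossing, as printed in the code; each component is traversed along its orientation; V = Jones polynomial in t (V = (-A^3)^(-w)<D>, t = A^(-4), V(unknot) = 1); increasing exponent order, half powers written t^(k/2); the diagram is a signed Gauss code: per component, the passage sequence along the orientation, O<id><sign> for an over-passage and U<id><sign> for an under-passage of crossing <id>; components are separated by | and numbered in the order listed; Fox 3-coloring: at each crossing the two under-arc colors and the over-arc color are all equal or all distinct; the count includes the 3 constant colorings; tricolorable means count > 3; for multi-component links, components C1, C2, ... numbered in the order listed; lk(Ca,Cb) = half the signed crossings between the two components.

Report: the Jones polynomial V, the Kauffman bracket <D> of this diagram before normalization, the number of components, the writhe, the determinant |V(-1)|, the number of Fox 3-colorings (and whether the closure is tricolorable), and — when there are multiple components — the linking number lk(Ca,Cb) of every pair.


V(t) = 1 + t + t^2 + t^3
bracket: -A^-3 - A - A^5 - A^9, w = +3
3 components, writhe +3, over 11 crossings
lk(C1,C2) = +1
linking number lk(C1,C3) = 0
lk(C2,C3): 0
det 0, colorings 9 of 3^11 — tricolorable
observation: w = +3 shifts under R1 moves; the (-A^3)^(-3) factor cancels that in V


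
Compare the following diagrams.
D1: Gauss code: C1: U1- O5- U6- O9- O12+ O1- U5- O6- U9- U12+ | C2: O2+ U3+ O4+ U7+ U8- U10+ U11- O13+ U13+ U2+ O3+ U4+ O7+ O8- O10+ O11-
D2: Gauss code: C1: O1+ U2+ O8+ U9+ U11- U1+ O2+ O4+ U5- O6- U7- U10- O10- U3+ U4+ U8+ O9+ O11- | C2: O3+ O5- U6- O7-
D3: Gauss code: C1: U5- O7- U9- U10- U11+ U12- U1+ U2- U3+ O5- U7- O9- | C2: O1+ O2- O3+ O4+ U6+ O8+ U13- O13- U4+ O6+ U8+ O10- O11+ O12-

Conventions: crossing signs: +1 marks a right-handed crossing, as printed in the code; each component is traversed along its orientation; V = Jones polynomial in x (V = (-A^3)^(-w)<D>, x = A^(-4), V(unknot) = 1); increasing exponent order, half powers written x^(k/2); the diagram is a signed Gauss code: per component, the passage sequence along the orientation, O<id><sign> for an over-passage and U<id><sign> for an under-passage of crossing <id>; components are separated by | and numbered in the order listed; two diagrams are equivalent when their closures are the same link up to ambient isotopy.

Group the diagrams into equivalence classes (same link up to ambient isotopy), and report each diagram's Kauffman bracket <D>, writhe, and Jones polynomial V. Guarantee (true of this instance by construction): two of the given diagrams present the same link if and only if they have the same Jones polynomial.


equivalence classes: {D1, D3} | {D2}
D1 (bracket -A^-11 + 2A + 2A^5 - A^17; 13 crossings at w = +1): V = x^(-7/2) - 2x^(-1/2) - 2x^(1/2) + x^(7/2)
V(D2) = -x^(-3/2) - 2x^(1/2) + x^(3/2) - x^(5/2) + x^(7/2)  [11 crossings, <D> = -A^-11 + A^-7 - A^-3 + 2A + A^9, w = +1]
D3 (bracket -A^-17 + 2A^-5 + 2A^-1 - A^11; 13 crossings at w = -1): V = x^(-7/2) - 2x^(-1/2) - 2x^(1/2) + x^(7/2)
key observation: V(x) takes 2 values over 3 diagrams, fixing the grouping
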